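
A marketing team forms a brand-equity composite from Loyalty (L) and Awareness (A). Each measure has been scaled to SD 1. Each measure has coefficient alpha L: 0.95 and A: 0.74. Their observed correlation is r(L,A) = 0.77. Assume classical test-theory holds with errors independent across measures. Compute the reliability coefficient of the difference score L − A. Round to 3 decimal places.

Var(L−A) = 1 + 1 − 2·0.77 = 2 − 1.54 = 0.46.
With uncorrelated errors the cross-covariances are all true-score covariance, so they carry over unchanged; only the diagonal terms shrink to ρᵢσᵢ².
True-score variance = [0.95 + 0.74] − 1.54 = 1.69 − 1.54 = 0.15.
Reliability = 0.15 / 0.46 = 0.326.

0.326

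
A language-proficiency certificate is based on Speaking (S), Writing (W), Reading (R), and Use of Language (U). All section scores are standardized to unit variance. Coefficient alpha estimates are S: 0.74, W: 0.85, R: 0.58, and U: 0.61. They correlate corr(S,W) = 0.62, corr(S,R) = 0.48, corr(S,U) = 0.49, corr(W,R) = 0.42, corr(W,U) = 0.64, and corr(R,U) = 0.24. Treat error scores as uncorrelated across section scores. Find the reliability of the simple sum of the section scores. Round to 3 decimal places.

Var(S+W+R+U) = 4 + 2·[0.62 + 0.48 + 0.49 + 0.42 + 0.64 + 0.24] = 4 + 5.78 = 9.78.
With uncorrelated errors the cross-covariances are all true-score covariance, so they carry over unchanged; only the diagonal terms shrink to ρᵢσᵢ².
True-score variance = [0.74 + 0.85 + 0.58 + 0.61] + 5.78 = 2.78 + 5.78 = 8.56.
Reliability = 8.56 / 9.78 = 0.875.

0.875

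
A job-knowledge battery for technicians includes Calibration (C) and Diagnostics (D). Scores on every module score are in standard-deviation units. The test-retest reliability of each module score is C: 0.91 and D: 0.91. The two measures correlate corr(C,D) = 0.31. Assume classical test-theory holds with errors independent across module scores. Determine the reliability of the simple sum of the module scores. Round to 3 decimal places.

Var(C+D) = 2 + 2·[0.31] = 2 + 0.62 = 2.62.
Because errors are independent across components, Cov(Tᵢ,Tⱼ) = Cov(Xᵢ,Xⱼ); the off-diagonal part of the true-score variance is the same as above.
True-score variance = [0.91 + 0.91] + 0.62 = 1.82 + 0.62 = 2.44.
Reliability = 2.44 / 2.62 = 0.931.

0.931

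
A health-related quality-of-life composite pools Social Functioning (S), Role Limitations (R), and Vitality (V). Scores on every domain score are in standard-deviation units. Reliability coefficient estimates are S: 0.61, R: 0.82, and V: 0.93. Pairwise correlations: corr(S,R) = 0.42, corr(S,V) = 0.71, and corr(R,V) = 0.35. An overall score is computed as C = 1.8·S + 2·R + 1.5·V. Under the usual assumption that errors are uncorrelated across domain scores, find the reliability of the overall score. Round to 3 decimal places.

Var(C) = 1.8² + 2² + 1.5² + 2·[3.6·0.42 + 2.7·0.71 + 3·0.35] = 9.49 + 8.958 = 18.448.
Because errors are independent across components, Cov(Tᵢ,Tⱼ) = Cov(Xᵢ,Xⱼ); the off-diagonal part of the true-score variance is the same as above.
True-score variance = [1.8²·0.61 + 2²·0.82 + 1.5²·0.93] + 8.958 = 7.3489 + 8.958 = 16.3069.
Reliability = 16.3069 / 18.448 = 0.884.

0.884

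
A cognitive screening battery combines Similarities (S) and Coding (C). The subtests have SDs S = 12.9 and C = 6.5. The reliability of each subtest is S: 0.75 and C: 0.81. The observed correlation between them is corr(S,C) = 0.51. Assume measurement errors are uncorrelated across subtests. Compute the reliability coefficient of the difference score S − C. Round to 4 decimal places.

Var(S−C) = 12.9² + 6.5² − 2·12.9·6.5·0.51 = 208.66 − 85.527 = 123.133.
Because errors are independent across components, Cov(Tᵢ,Tⱼ) = Cov(Xᵢ,Xⱼ); the off-diagonal part of the true-score variance is the same as above.
True-score variance = [12.9²·0.75 + 6.5²·0.81] − 85.527 = 159.03 − 85.527 = 73.503.
Reliability = 73.503 / 123.133 = 0.5969.

0.5969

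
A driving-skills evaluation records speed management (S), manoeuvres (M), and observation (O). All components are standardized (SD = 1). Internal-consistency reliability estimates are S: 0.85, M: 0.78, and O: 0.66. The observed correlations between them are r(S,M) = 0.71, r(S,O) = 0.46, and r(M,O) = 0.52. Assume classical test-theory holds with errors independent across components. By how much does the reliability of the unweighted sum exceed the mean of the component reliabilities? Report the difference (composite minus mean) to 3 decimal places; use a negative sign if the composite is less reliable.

0.125

Var(sum) = 3 + 3.38 = 6.38; true-score variance = 2.29 + 3.38 = 5.67; composite reliability = 0.8887.
Mean component reliability = 0.7633.
Difference = 0.8887 − 0.7633 = 0.125.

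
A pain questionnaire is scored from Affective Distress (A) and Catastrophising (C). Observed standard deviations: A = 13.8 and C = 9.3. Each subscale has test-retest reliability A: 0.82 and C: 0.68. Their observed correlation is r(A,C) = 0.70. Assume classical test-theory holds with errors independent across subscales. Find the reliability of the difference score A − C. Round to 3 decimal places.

Var(A−C) = 13.8² + 9.3² − 2·13.8·9.3·0.70 = 276.93 − 179.676 = 97.254.
Under uncorrelated errors the observed covariances equal the true-score covariances, so only the own-variance terms attenuate.
True-score variance = [13.8²·0.82 + 9.3²·0.68] − 179.676 = 214.974 − 179.676 = 35.298.
Reliability = 35.298 / 97.254 = 0.363.

0.363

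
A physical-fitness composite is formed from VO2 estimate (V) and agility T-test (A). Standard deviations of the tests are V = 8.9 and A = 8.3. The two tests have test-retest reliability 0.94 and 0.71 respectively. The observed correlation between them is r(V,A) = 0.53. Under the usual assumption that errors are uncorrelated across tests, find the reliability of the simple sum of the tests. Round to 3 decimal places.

0.891

Var(V+A) = 8.9² + 8.3² + 2·[8.9·8.3·0.53] = 148.1 + 78.3022 = 226.402.
Because errors are independent across components, Cov(Tᵢ,Tⱼ) = Cov(Xᵢ,Xⱼ); the off-diagonal part of the true-score variance is the same as above.
True-score variance = [8.9²·0.94 + 8.3²·0.71] + 78.3022 = 123.369 + 78.3022 = 201.672.
Reliability = 201.672 / 226.402 = 0.891.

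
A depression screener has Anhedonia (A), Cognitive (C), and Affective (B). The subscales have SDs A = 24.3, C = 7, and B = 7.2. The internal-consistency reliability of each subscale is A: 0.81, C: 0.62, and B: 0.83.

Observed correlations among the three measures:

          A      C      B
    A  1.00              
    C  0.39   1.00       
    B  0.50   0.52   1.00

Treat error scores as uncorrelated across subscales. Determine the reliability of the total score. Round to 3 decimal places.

0.867

Var(A+C+B) = 24.3² + 7² + 7.2² + 2·[24.3·7·0.39 + 24.3·7.2·0.50 + 7·7.2·0.52] = 691.33 + 360.054 = 1051.38.
Under uncorrelated errors the observed covariances equal the true-score covariances, so only the own-variance terms attenuate.
True-score variance = [24.3²·0.81 + 7²·0.62 + 7.2²·0.83] + 360.054 = 551.704 + 360.054 = 911.758.
Reliability = 911.758 / 1051.38 = 0.867.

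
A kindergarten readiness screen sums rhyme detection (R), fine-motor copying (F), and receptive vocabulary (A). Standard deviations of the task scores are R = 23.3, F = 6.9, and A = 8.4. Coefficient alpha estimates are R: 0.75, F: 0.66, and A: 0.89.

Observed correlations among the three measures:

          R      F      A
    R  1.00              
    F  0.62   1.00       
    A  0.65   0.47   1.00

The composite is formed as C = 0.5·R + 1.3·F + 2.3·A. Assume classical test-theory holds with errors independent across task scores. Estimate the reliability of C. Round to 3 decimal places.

0.913

Var(C) = 0.5²·23.3² + 1.3²·6.9² + 2.3²·8.4² + 2·[0.65·23.3·6.9·0.62 + 1.15·23.3·8.4·0.65 + 2.99·6.9·8.4·0.47] = 589.446 + 585.084 = 1174.53.
Under uncorrelated errors the observed covariances equal the true-score covariances, so only the own-variance terms attenuate.
True-score variance = [0.5²·23.3²·0.75 + 1.3²·6.9²·0.66 + 2.3²·8.4²·0.89] + 585.084 = 487.1 + 585.084 = 1072.18.
Reliability = 1072.18 / 1174.53 = 0.913.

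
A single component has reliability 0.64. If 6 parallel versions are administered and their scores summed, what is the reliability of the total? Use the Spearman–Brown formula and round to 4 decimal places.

0.9143

ρ_k = kρ / (1 + (k−1)ρ) = 6·0.64 / (1 + 5·0.64) = 3.840 / 4.200 = 0.9143.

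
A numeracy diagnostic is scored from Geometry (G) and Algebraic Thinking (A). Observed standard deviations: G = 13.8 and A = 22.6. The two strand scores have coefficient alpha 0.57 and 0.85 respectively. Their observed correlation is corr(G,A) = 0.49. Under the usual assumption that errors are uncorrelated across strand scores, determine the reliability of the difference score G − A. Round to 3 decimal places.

Var(G−A) = 13.8² + 22.6² − 2·13.8·22.6·0.49 = 701.2 − 305.642 = 395.558.
With uncorrelated errors the cross-covariances are all true-score covariance, so they carry over unchanged; only the diagonal terms shrink to ρᵢσᵢ².
True-score variance = [13.8²·0.57 + 22.6²·0.85] − 305.642 = 542.697 − 305.642 = 237.054.
Reliability = 237.054 / 395.558 = 0.599.

0.599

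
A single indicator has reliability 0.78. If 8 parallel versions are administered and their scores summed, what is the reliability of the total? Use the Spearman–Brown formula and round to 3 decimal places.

ρ_k = kρ / (1 + (k−1)ρ) = 8·0.78 / (1 + 7·0.78) = 6.240 / 6.460 = 0.966.

0.966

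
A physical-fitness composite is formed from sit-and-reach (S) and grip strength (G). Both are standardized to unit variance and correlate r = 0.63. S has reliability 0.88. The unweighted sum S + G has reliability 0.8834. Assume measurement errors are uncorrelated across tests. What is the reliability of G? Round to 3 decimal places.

Var(S+G) = 2 + 2·0.63 = 3.260.
True-score variance = ρ_S + ρ_G + 2·0.63, so 0.8834 = (0.88 + ρ_G + 1.26) / 3.260.
ρ_G = 0.8834·3.260 − 0.88 − 1.26 = 0.740.

0.740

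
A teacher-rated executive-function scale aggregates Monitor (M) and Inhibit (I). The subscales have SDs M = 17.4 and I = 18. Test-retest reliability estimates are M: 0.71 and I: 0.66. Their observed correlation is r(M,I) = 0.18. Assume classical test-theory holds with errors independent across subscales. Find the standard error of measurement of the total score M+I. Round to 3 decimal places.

Var(total) = 626.76 + 112.752 = 739.512.
True-score variance = 428.8 + 112.752 = 541.552, so reliability = 0.7323.
Error variance = 739.512 − 541.552 = 197.96; SEM = √197.96 = 14.070.

14.070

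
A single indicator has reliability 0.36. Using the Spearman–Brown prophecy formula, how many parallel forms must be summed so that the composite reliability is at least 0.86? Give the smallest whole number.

11

k ≥ ρ*(1−ρ₁)/(ρ₁(1−ρ*)) = 0.86·0.64 / (0.36·0.14) = 10.921.
Smallest integer k = 11.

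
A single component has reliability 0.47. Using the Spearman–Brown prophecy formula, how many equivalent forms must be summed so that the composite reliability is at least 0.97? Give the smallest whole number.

k ≥ ρ*(1−ρ₁)/(ρ₁(1−ρ*)) = 0.97·0.53 / (0.47·0.03) = 36.461.
Smallest integer k = 37.

37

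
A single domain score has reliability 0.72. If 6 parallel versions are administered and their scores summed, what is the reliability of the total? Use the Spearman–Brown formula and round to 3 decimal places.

ρ_k = kρ / (1 + (k−1)ρ) = 6·0.72 / (1 + 5·0.72) = 4.320 / 4.600 = 0.939.

0.939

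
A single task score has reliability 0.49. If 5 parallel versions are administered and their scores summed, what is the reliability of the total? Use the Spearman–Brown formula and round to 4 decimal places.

0.8277

ρ_k = kρ / (1 + (k−1)ρ) = 5·0.49 / (1 + 4·0.49) = 2.450 / 2.960 = 0.8277.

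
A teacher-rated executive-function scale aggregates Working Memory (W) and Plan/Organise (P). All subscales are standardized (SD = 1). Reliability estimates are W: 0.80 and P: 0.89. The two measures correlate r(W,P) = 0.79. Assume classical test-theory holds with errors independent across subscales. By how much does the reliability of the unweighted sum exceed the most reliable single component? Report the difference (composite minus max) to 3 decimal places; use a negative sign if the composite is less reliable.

0.023

Var(sum) = 2 + 1.58 = 3.58; true-score variance = 1.69 + 1.58 = 3.27; composite reliability = 0.9134.
Max component reliability = 0.8900.
Difference = 0.9134 − 0.8900 = 0.023.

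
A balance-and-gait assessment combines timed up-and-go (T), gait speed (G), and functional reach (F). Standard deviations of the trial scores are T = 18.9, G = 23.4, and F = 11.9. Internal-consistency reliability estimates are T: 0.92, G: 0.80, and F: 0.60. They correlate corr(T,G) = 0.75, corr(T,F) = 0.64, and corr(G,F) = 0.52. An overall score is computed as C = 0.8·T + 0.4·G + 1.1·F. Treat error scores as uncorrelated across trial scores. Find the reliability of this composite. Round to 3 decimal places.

Var(C) = 0.8²·18.9² + 0.4²·23.4² + 1.1²·11.9² + 2·[0.32·18.9·23.4·0.75 + 0.88·18.9·11.9·0.64 + 0.44·23.4·11.9·0.52] = 487.572 + 593.047 = 1080.62.
With uncorrelated errors the cross-covariances are all true-score covariance, so they carry over unchanged; only the diagonal terms shrink to ρᵢσᵢ².
True-score variance = [0.8²·18.9²·0.92 + 0.4²·23.4²·0.80 + 1.1²·11.9²·0.60] + 593.047 = 383.222 + 593.047 = 976.269.
Reliability = 976.269 / 1080.62 = 0.903.

0.903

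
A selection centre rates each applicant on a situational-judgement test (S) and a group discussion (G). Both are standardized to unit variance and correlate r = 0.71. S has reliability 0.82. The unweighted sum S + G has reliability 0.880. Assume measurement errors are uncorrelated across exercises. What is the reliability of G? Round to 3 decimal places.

0.770

Var(S+G) = 2 + 2·0.71 = 3.420.
True-score variance = ρ_S + ρ_G + 2·0.71, so 0.880 = (0.82 + ρ_G + 1.42) / 3.420.
ρ_G = 0.880·3.420 − 0.82 − 1.42 = 0.770.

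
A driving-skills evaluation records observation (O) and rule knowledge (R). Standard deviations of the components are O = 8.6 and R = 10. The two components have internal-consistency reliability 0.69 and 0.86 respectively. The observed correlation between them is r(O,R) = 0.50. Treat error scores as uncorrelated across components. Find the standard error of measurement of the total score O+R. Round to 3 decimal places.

Var(total) = 173.96 + 86 = 259.96.
True-score variance = 137.032 + 86 = 223.032, so reliability = 0.8579.
Error variance = 259.96 − 223.032 = 36.9276; SEM = √36.9276 = 6.077.

6.077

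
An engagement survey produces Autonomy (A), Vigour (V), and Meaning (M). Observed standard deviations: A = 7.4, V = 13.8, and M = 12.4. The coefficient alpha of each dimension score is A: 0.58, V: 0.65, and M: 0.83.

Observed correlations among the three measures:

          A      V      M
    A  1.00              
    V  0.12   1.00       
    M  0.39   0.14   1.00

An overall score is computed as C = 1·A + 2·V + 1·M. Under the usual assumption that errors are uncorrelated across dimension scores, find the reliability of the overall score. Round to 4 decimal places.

0.7339

Var(C) = 7.4² + 2²·13.8² + 12.4² + 2·[2·7.4·13.8·0.12 + 7.4·12.4·0.39 + 2·13.8·12.4·0.14] = 970.28 + 216.418 = 1186.7.
With uncorrelated errors the cross-covariances are all true-score covariance, so they carry over unchanged; only the diagonal terms shrink to ρᵢσᵢ².
True-score variance = [7.4²·0.58 + 2²·13.8²·0.65 + 12.4²·0.83] + 216.418 = 654.526 + 216.418 = 870.943.
Reliability = 870.943 / 1186.7 = 0.7339.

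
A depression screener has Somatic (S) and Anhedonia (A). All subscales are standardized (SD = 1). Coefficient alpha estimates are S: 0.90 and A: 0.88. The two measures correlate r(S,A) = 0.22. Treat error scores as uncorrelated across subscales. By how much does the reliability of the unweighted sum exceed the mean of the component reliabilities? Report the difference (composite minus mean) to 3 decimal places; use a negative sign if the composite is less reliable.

Var(sum) = 2 + 0.44 = 2.44; true-score variance = 1.78 + 0.44 = 2.22; composite reliability = 0.9098.
Mean component reliability = 0.8900.
Difference = 0.9098 − 0.8900 = 0.020.

0.020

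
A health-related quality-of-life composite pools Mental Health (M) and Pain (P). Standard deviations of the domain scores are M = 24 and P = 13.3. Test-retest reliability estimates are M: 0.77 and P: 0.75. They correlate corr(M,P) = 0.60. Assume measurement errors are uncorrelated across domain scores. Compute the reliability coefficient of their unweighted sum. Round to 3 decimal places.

0.844

Var(M+P) = 24² + 13.3² + 2·[24·13.3·0.60] = 752.89 + 383.04 = 1135.93.
Under uncorrelated errors the observed covariances equal the true-score covariances, so only the own-variance terms attenuate.
True-score variance = [24²·0.77 + 13.3²·0.75] + 383.04 = 576.188 + 383.04 = 959.227.
Reliability = 959.227 / 1135.93 = 0.844.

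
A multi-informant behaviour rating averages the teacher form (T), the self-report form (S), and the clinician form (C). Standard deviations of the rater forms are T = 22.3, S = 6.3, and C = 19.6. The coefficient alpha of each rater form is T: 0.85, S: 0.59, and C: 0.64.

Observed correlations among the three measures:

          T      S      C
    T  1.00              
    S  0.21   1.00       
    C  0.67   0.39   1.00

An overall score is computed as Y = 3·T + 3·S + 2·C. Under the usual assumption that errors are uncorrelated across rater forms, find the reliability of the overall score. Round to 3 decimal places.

0.875

Var(Y) = 3²·22.3² + 3²·6.3² + 2²·19.6² + 2·[9·22.3·6.3·0.21 + 6·22.3·19.6·0.67 + 6·6.3·19.6·0.39] = 6369.46 + 4623.06 = 10992.5.
Because errors are independent across components, Cov(Tᵢ,Tⱼ) = Cov(Xᵢ,Xⱼ); the off-diagonal part of the true-score variance is the same as above.
True-score variance = [3²·22.3²·0.85 + 3²·6.3²·0.59 + 2²·19.6²·0.64] + 4623.06 = 4998.47 + 4623.06 = 9621.53.
Reliability = 9621.53 / 10992.5 = 0.875.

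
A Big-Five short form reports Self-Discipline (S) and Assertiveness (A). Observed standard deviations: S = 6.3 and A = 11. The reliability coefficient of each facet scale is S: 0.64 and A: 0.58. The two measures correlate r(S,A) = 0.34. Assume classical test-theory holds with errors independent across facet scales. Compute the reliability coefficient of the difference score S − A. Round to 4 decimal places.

Var(S−A) = 6.3² + 11² − 2·6.3·11·0.34 = 160.69 − 47.124 = 113.566.
Under uncorrelated errors the observed covariances equal the true-score covariances, so only the own-variance terms attenuate.
True-score variance = [6.3²·0.64 + 11²·0.58] − 47.124 = 95.5816 − 47.124 = 48.4576.
Reliability = 48.4576 / 113.566 = 0.4267.

0.4267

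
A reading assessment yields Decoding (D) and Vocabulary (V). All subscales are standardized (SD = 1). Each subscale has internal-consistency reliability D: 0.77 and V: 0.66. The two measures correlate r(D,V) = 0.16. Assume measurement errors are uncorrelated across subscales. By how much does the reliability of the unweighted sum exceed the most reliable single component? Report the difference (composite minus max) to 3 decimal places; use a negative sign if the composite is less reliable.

Var(sum) = 2 + 0.32 = 2.32; true-score variance = 1.43 + 0.32 = 1.75; composite reliability = 0.7543.
Max component reliability = 0.7700.
Difference = 0.7543 − 0.7700 = -0.016.

-0.016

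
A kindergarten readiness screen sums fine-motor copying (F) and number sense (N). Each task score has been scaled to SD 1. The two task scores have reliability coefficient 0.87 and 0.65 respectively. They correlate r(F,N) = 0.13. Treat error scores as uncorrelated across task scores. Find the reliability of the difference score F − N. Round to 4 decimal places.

Var(F−N) = 1 + 1 − 2·0.13 = 2 − 0.26 = 1.74.
Under uncorrelated errors the observed covariances equal the true-score covariances, so only the own-variance terms attenuate.
True-score variance = [0.87 + 0.65] − 0.26 = 1.52 − 0.26 = 1.26.
Reliability = 1.26 / 1.74 = 0.7241.

0.7241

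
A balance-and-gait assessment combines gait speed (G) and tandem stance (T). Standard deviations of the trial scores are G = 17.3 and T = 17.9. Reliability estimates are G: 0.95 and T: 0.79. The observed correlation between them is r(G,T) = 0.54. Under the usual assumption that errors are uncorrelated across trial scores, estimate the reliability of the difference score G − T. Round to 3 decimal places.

Var(G−T) = 17.3² + 17.9² − 2·17.3·17.9·0.54 = 619.7 − 334.444 = 285.256.
Under uncorrelated errors the observed covariances equal the true-score covariances, so only the own-variance terms attenuate.
True-score variance = [17.3²·0.95 + 17.9²·0.79] − 334.444 = 537.449 − 334.444 = 203.006.
Reliability = 203.006 / 285.256 = 0.712.

0.712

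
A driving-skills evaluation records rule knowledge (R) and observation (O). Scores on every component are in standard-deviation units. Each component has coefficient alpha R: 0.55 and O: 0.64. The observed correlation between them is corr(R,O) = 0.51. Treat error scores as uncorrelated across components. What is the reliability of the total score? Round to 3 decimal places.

Var(R+O) = 2 + 2·[0.51] = 2 + 1.02 = 3.02.
Under uncorrelated errors the observed covariances equal the true-score covariances, so only the own-variance terms attenuate.
True-score variance = [0.55 + 0.64] + 1.02 = 1.19 + 1.02 = 2.21.
Reliability = 2.21 / 3.02 = 0.732.

0.732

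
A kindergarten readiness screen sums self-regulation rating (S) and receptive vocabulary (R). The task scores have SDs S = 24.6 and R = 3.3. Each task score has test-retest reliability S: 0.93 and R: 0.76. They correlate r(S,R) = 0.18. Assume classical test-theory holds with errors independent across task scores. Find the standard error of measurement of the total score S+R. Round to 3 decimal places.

6.706

Var(total) = 616.05 + 29.2248 = 645.275.
True-score variance = 571.075 + 29.2248 = 600.3, so reliability = 0.9303.
Error variance = 645.275 − 600.3 = 44.9748; SEM = √44.9748 = 6.706.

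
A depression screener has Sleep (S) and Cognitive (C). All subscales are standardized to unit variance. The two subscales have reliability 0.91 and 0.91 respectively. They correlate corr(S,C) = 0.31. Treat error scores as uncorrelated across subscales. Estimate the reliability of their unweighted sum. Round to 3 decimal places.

0.931

Var(S+C) = 2 + 2·[0.31] = 2 + 0.62 = 2.62.
Under uncorrelated errors the observed covariances equal the true-score covariances, so only the own-variance terms attenuate.
True-score variance = [0.91 + 0.91] + 0.62 = 1.82 + 0.62 = 2.44.
Reliability = 2.44 / 2.62 = 0.931.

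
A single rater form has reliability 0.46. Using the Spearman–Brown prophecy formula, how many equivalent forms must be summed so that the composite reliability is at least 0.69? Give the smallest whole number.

k ≥ ρ*(1−ρ₁)/(ρ₁(1−ρ*)) = 0.69·0.54 / (0.46·0.31) = 2.613.
Smallest integer k = 3.

3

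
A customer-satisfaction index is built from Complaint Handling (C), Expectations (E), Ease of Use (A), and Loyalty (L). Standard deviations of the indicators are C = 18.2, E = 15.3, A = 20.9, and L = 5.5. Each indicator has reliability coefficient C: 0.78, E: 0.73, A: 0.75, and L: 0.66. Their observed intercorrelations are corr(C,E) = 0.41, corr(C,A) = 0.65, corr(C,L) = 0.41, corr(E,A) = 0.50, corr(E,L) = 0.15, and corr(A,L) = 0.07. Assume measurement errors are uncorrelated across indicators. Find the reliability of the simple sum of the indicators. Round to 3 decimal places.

0.884

Var(C+E+A+L) = 18.2² + 15.3² + 20.9² + 5.5² + 2·[18.2·15.3·0.41 + 18.2·20.9·0.65 + 18.2·5.5·0.41 + 15.3·20.9·0.50 + 15.3·5.5·0.15 + 20.9·5.5·0.07] = 1032.39 + 1166.02 = 2198.41.
Under uncorrelated errors the observed covariances equal the true-score covariances, so only the own-variance terms attenuate.
True-score variance = [18.2²·0.78 + 15.3²·0.73 + 20.9²·0.75 + 5.5²·0.66] + 1166.02 = 776.825 + 1166.02 = 1942.85.
Reliability = 1942.85 / 2198.41 = 0.884.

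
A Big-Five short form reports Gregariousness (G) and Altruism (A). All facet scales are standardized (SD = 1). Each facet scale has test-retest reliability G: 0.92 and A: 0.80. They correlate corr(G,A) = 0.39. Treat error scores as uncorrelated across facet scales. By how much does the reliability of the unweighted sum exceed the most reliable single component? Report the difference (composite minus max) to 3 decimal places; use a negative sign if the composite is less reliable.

-0.021

Var(sum) = 2 + 0.78 = 2.78; true-score variance = 1.72 + 0.78 = 2.5; composite reliability = 0.8993.
Max component reliability = 0.9200.
Difference = 0.8993 − 0.9200 = -0.021.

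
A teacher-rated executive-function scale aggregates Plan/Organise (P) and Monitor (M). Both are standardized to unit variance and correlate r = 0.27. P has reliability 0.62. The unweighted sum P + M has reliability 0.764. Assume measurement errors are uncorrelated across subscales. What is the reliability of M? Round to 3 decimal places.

Var(P+M) = 2 + 2·0.27 = 2.540.
True-score variance = ρ_P + ρ_M + 2·0.27, so 0.764 = (0.62 + ρ_M + 0.54) / 2.540.
ρ_M = 0.764·2.540 − 0.62 − 0.54 = 0.781.

0.781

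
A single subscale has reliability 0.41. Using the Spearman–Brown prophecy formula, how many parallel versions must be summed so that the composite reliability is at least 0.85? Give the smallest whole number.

9

k ≥ ρ*(1−ρ₁)/(ρ₁(1−ρ*)) = 0.85·0.59 / (0.41·0.15) = 8.154.
Smallest integer k = 9.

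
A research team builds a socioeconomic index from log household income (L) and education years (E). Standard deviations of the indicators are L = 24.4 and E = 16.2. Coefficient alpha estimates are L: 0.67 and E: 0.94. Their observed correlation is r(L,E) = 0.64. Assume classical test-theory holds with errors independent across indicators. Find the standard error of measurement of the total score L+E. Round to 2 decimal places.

14.57

Var(total) = 857.8 + 505.958 = 1363.76.
True-score variance = 645.585 + 505.958 = 1151.54, so reliability = 0.8444.
Error variance = 1363.76 − 1151.54 = 212.215; SEM = √212.215 = 14.57.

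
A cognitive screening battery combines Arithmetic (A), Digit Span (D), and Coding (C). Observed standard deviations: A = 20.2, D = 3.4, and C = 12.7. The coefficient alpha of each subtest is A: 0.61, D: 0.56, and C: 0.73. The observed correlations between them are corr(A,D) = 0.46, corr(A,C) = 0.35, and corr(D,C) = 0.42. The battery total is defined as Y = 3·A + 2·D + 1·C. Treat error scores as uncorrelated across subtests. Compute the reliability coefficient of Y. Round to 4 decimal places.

0.6928

Var(Y) = 3²·20.2² + 2²·3.4² + 12.7² + 2·[6·20.2·3.4·0.46 + 3·20.2·12.7·0.35 + 2·3.4·12.7·0.42] = 3879.89 + 990.39 = 4870.28.
With uncorrelated errors the cross-covariances are all true-score covariance, so they carry over unchanged; only the diagonal terms shrink to ρᵢσᵢ².
True-score variance = [3²·20.2²·0.61 + 2²·3.4²·0.56 + 12.7²·0.73] + 990.39 = 2383.78 + 990.39 = 3374.17.
Reliability = 3374.17 / 4870.28 = 0.6928.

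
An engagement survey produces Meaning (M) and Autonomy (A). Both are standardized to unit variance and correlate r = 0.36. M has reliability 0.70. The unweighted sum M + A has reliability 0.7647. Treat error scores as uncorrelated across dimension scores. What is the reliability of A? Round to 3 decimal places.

Var(M+A) = 2 + 2·0.36 = 2.720.
True-score variance = ρ_M + ρ_A + 2·0.36, so 0.7647 = (0.70 + ρ_A + 0.72) / 2.720.
ρ_A = 0.7647·2.720 − 0.70 − 0.72 = 0.660.

0.660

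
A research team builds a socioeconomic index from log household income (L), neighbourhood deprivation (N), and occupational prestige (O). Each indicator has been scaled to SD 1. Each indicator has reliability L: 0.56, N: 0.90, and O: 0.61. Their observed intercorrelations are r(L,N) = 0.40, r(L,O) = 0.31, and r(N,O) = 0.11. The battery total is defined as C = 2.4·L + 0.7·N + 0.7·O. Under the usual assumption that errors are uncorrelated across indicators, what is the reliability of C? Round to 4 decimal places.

0.6995

Var(C) = 2.4² + 0.7² + 0.7² + 2·[1.68·0.40 + 1.68·0.31 + 0.49·0.11] = 6.74 + 2.4934 = 9.2334.
With uncorrelated errors the cross-covariances are all true-score covariance, so they carry over unchanged; only the diagonal terms shrink to ρᵢσᵢ².
True-score variance = [2.4²·0.56 + 0.7²·0.90 + 0.7²·0.61] + 2.4934 = 3.9655 + 2.4934 = 6.4589.
Reliability = 6.4589 / 9.2334 = 0.6995.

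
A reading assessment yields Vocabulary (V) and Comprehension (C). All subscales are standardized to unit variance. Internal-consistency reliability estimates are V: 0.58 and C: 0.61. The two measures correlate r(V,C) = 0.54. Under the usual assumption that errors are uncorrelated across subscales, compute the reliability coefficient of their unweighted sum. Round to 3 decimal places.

0.737

Var(V+C) = 2 + 2·[0.54] = 2 + 1.08 = 3.08.
With uncorrelated errors the cross-covariances are all true-score covariance, so they carry over unchanged; only the diagonal terms shrink to ρᵢσᵢ².
True-score variance = [0.58 + 0.61] + 1.08 = 1.19 + 1.08 = 2.27.
Reliability = 2.27 / 3.08 = 0.737.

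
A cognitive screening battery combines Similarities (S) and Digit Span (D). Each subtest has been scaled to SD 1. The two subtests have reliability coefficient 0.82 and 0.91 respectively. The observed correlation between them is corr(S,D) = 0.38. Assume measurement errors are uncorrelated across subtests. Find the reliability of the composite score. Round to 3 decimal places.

0.902

Var(S+D) = 2 + 2·[0.38] = 2 + 0.76 = 2.76.
Under uncorrelated errors the observed covariances equal the true-score covariances, so only the own-variance terms attenuate.
True-score variance = [0.82 + 0.91] + 0.76 = 1.73 + 0.76 = 2.49.
Reliability = 2.49 / 2.76 = 0.902.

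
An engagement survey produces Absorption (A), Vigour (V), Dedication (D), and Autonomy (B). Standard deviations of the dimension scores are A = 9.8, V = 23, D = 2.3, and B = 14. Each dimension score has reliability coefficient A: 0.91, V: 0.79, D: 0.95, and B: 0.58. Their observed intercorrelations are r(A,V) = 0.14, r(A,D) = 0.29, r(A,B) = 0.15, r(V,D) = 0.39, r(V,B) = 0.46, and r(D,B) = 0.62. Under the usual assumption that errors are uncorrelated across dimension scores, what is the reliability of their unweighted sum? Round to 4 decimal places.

Var(A+V+D+B) = 9.8² + 23² + 2.3² + 14² + 2·[9.8·23·0.14 + 9.8·2.3·0.29 + 9.8·14·0.15 + 23·2.3·0.39 + 23·14·0.46 + 2.3·14·0.62] = 826.33 + 494.775 = 1321.11.
Because errors are independent across components, Cov(Tᵢ,Tⱼ) = Cov(Xᵢ,Xⱼ); the off-diagonal part of the true-score variance is the same as above.
True-score variance = [9.8²·0.91 + 23²·0.79 + 2.3²·0.95 + 14²·0.58] + 494.775 = 624.012 + 494.775 = 1118.79.
Reliability = 1118.79 / 1321.11 = 0.8469.

0.8469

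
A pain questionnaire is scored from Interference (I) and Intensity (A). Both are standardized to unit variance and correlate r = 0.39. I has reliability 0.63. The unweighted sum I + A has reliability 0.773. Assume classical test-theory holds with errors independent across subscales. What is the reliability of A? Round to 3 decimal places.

Var(I+A) = 2 + 2·0.39 = 2.780.
True-score variance = ρ_I + ρ_A + 2·0.39, so 0.773 = (0.63 + ρ_A + 0.78) / 2.780.
ρ_A = 0.773·2.780 − 0.63 − 0.78 = 0.739.

0.739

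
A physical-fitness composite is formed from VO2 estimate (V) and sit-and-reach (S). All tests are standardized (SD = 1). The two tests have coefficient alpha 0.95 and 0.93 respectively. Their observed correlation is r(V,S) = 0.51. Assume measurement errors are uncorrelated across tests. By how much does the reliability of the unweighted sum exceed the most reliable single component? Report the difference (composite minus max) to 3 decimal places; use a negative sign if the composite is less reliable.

Var(sum) = 2 + 1.02 = 3.02; true-score variance = 1.88 + 1.02 = 2.9; composite reliability = 0.9603.
Max component reliability = 0.9500.
Difference = 0.9603 − 0.9500 = 0.010.

0.010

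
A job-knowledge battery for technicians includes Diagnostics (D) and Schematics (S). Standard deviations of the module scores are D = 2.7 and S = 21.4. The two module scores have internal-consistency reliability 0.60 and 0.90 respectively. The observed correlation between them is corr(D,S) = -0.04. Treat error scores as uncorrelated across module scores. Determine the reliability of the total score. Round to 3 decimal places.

Var(D+S) = 2.7² + 21.4² + 2·[2.7·21.4·(-0.04)] = 465.25 − 4.6224 = 460.628.
Because errors are independent across components, Cov(Tᵢ,Tⱼ) = Cov(Xᵢ,Xⱼ); the off-diagonal part of the true-score variance is the same as above.
True-score variance = [2.7²·0.60 + 21.4²·0.90] − 4.6224 = 416.538 − 4.6224 = 411.916.
Reliability = 411.916 / 460.628 = 0.894.

0.894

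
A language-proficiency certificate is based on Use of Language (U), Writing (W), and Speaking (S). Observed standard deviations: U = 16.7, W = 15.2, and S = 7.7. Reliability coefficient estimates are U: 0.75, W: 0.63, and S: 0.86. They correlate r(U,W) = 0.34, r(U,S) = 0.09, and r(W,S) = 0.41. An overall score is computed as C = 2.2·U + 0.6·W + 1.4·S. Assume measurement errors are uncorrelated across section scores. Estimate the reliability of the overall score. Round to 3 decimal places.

Var(C) = 2.2²·16.7² + 0.6²·15.2² + 1.4²·7.7² + 2·[1.32·16.7·15.2·0.34 + 3.08·16.7·7.7·0.09 + 0.84·15.2·7.7·0.41] = 1549.21 + 379.754 = 1928.96.
Because errors are independent across components, Cov(Tᵢ,Tⱼ) = Cov(Xᵢ,Xⱼ); the off-diagonal part of the true-score variance is the same as above.
True-score variance = [2.2²·16.7²·0.75 + 0.6²·15.2²·0.63 + 1.4²·7.7²·0.86] + 379.754 = 1164.71 + 379.754 = 1544.46.
Reliability = 1544.46 / 1928.96 = 0.801.

0.801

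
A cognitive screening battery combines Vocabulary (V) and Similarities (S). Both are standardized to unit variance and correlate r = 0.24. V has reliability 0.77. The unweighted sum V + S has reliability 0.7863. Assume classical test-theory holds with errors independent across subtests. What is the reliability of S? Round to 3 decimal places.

0.700

Var(V+S) = 2 + 2·0.24 = 2.480.
True-score variance = ρ_V + ρ_S + 2·0.24, so 0.7863 = (0.77 + ρ_S + 0.48) / 2.480.
ρ_S = 0.7863·2.480 − 0.77 − 0.48 = 0.700.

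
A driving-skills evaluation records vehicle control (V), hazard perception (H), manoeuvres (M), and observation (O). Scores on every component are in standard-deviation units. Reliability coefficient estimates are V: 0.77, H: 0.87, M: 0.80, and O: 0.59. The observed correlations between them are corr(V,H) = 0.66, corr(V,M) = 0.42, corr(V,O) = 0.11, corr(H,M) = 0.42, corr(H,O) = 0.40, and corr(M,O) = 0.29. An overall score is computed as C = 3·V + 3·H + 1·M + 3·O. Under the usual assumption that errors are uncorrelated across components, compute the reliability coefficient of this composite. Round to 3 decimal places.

Var(C) = 3² + 3² + 1 + 3² + 2·[9·0.66 + 3·0.42 + 9·0.11 + 3·0.42 + 9·0.40 + 3·0.29] = 28 + 27.84 = 55.84.
Under uncorrelated errors the observed covariances equal the true-score covariances, so only the own-variance terms attenuate.
True-score variance = [3²·0.77 + 3²·0.87 + 0.80 + 3²·0.59] + 27.84 = 20.87 + 27.84 = 48.71.
Reliability = 48.71 / 55.84 = 0.872.

0.872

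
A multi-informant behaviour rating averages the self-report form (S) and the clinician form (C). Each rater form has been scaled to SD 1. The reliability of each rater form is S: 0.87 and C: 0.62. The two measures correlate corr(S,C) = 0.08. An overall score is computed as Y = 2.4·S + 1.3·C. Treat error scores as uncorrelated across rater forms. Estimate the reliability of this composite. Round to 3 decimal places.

Var(Y) = 2.4² + 1.3² + 2·[3.12·0.08] = 7.45 + 0.4992 = 7.9492.
Because errors are independent across components, Cov(Tᵢ,Tⱼ) = Cov(Xᵢ,Xⱼ); the off-diagonal part of the true-score variance is the same as above.
True-score variance = [2.4²·0.87 + 1.3²·0.62] + 0.4992 = 6.059 + 0.4992 = 6.5582.
Reliability = 6.5582 / 7.9492 = 0.825.

0.825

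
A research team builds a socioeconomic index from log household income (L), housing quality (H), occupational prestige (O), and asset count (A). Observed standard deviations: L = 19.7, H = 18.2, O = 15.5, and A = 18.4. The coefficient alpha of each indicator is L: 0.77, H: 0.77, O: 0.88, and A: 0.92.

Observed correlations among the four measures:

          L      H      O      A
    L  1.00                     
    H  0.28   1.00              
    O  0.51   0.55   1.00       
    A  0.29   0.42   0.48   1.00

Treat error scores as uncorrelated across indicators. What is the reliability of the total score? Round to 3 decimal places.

Var(L+H+O+A) = 19.7² + 18.2² + 15.5² + 18.4² + 2·[19.7·18.2·0.28 + 19.7·15.5·0.51 + 19.7·18.4·0.29 + 18.2·15.5·0.55 + 18.2·18.4·0.42 + 15.5·18.4·0.48] = 1298.14 + 1587.88 = 2886.02.
Because errors are independent across components, Cov(Tᵢ,Tⱼ) = Cov(Xᵢ,Xⱼ); the off-diagonal part of the true-score variance is the same as above.
True-score variance = [19.7²·0.77 + 18.2²·0.77 + 15.5²·0.88 + 18.4²·0.92] + 1587.88 = 1076.78 + 1587.88 = 2664.66.
Reliability = 2664.66 / 2886.02 = 0.923.

0.923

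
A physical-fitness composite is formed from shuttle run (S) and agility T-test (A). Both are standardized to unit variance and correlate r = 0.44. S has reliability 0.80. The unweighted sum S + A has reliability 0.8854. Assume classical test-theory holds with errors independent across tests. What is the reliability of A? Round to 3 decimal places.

0.870

Var(S+A) = 2 + 2·0.44 = 2.880.
True-score variance = ρ_S + ρ_A + 2·0.44, so 0.8854 = (0.80 + ρ_A + 0.88) / 2.880.
ρ_A = 0.8854·2.880 − 0.80 − 0.88 = 0.870.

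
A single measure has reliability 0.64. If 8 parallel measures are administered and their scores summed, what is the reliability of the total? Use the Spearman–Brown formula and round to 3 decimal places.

0.934

ρ_k = kρ / (1 + (k−1)ρ) = 8·0.64 / (1 + 7·0.64) = 5.120 / 5.480 = 0.934.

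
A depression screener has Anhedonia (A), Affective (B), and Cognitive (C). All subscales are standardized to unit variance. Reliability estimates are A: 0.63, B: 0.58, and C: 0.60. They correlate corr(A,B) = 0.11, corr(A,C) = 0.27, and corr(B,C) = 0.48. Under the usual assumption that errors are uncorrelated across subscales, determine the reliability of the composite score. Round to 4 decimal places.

0.7479

Var(A+B+C) = 3 + 2·[0.11 + 0.27 + 0.48] = 3 + 1.72 = 4.72.
Under uncorrelated errors the observed covariances equal the true-score covariances, so only the own-variance terms attenuate.
True-score variance = [0.63 + 0.58 + 0.60] + 1.72 = 1.81 + 1.72 = 3.53.
Reliability = 3.53 / 4.72 = 0.7479.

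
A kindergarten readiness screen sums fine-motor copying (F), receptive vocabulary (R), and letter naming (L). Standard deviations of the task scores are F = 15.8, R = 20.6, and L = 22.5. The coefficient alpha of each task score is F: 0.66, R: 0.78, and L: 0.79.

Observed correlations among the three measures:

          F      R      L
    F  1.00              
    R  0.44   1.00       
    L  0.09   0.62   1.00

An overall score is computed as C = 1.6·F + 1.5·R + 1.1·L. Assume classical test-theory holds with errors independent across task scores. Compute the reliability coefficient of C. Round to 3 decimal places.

0.859

Var(C) = 1.6²·15.8² + 1.5²·20.6² + 1.1²·22.5² + 2·[2.4·15.8·20.6·0.44 + 1.76·15.8·22.5·0.09 + 1.65·20.6·22.5·0.62] = 2206.45 + 1748.36 = 3954.81.
With uncorrelated errors the cross-covariances are all true-score covariance, so they carry over unchanged; only the diagonal terms shrink to ρᵢσᵢ².
True-score variance = [1.6²·15.8²·0.66 + 1.5²·20.6²·0.78 + 1.1²·22.5²·0.79] + 1748.36 = 1650.47 + 1748.36 = 3398.83.
Reliability = 3398.83 / 3954.81 = 0.859.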